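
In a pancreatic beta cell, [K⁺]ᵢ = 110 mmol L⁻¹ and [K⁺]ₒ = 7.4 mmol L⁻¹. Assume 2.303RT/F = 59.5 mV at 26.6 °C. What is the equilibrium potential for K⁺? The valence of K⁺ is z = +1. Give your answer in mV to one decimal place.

E = (59.5/z) · log₁₀([K⁺]_out/[K⁺]_in) with z = +1.
= (59.5/1) · log₁₀(7.4/110) = 59.50 · log₁₀(0.06727)
= 59.50 · (-1.1722) = -69.74 mV

-69.7 mV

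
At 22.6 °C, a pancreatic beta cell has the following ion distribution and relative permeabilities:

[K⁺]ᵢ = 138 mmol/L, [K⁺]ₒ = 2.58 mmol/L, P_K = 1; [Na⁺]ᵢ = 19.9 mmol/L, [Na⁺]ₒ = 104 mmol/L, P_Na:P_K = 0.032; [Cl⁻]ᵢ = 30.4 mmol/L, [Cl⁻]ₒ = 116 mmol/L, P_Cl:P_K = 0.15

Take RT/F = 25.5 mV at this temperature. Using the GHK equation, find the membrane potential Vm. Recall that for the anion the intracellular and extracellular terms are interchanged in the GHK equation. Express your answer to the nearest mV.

Vm = 25.5 · ln[(Σ P·[cation]ₒ + Σ P·[anion]ᵢ) / (Σ P·[cation]ᵢ + Σ P·[anion]ₒ)]
Numerator = 1×2.58 + 0.032×104 + 0.15×30.4 = 10.47
Denominator = 1×138 + 0.032×19.9 + 0.15×116 = 156
Vm = 25.5 · ln(0.067087) = 25.5 × (-2.7018) = -68.90 mV

-69 mV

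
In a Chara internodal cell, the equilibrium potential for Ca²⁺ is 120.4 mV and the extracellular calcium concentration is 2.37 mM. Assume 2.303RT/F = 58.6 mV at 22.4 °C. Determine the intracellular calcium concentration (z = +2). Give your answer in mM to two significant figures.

0.00018 mM

Nernst: E = (58.6/2) · log₁₀([out]/[in]), so log₁₀([out]/[in]) = 120.4 × 2 / 58.6 = 4.1092.
[out]/[in] = 10^(4.1092) = 1.286e+04.
[in] = 2.37 / 1.286e+04 = 0.0001843 mM.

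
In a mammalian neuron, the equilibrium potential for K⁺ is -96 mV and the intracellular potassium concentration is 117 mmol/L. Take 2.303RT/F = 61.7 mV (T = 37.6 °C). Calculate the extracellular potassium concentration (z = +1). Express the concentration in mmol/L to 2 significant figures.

Nernst: E = (61.7/1) · log₁₀([out]/[in]), so log₁₀([out]/[in]) = -96.0 × 1 / 61.7 = -1.5559.
[out]/[in] = 10^(-1.5559) = 0.0278.
[out] = 0.0278 × 117 = 3.253 mmol/L.

3.3 mmol/L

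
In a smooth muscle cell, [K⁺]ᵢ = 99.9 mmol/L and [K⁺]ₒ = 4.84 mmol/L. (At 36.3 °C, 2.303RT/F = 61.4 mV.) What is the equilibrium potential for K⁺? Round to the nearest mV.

-81 mV

E = (61.4/z) · log₁₀([K⁺]_out/[K⁺]_in) with z = +1.
= (61.4/1) · log₁₀(4.84/99.9) = 61.40 · log₁₀(0.04845)
= 61.40 · (-1.3147) = -80.72 mV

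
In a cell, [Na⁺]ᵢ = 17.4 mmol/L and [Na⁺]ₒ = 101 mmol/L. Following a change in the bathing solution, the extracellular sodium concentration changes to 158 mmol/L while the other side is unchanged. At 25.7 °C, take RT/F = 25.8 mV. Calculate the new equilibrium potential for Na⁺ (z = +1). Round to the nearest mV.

After the shift: [Na⁺]_out = 158, [Na⁺]_in = 17.4 mmol/L.
E_new = (25.8/1)·ln(158/17.4) = 25.80 · (2.2061) = 56.92 mV

57 mV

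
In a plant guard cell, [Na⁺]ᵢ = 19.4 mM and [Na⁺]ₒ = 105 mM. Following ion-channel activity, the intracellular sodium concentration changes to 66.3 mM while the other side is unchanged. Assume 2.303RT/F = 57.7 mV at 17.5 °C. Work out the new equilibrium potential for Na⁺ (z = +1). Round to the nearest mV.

12 mV

After the shift: [Na⁺]_out = 105, [Na⁺]_in = 66.3 mM.
E_new = (57.7/1)·log₁₀(105/66.3) = 57.70 · (0.1997) = 11.52 mV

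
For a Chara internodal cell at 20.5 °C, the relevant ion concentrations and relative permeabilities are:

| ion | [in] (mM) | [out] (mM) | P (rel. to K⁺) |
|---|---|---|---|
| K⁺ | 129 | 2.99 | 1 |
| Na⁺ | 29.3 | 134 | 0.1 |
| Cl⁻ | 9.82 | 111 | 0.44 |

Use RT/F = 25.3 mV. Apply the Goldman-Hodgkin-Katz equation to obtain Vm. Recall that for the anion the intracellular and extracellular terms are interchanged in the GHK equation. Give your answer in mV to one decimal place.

Vm = 25.3 · ln[(Σ P·[cation]ₒ + Σ P·[anion]ᵢ) / (Σ P·[cation]ᵢ + Σ P·[anion]ₒ)]
Numerator = 1×2.99 + 0.1×134 + 0.44×9.82 = 20.71
Denominator = 1×129 + 0.1×29.3 + 0.44×111 = 180.8
Vm = 25.3 · ln(0.11457) = 25.3 × (-2.1666) = -54.81 mV

-54.8 mV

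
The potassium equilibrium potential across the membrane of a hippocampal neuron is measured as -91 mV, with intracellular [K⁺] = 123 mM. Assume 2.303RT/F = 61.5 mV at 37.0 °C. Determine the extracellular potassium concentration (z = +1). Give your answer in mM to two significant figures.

4.1 mM

Nernst: E = (61.5/1) · log₁₀([out]/[in]), so log₁₀([out]/[in]) = -91.0 × 1 / 61.5 = -1.4797.
[out]/[in] = 10^(-1.4797) = 0.03314.
[out] = 0.03314 × 123 = 4.076 mM.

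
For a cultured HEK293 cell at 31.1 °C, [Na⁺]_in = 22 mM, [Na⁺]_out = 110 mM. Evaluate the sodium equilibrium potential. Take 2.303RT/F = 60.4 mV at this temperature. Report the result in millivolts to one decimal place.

42.2 mV

E = (60.4/z) · log₁₀([Na⁺]_out/[Na⁺]_in) with z = +1.
= (60.4/1) · log₁₀(110/22) = 60.40 · log₁₀(5)
= 60.40 · (0.6990) = 42.22 mV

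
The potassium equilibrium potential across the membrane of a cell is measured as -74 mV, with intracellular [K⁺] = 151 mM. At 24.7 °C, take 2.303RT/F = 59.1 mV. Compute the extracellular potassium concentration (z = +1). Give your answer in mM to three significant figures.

Nernst: E = (59.1/1) · log₁₀([out]/[in]), so log₁₀([out]/[in]) = -74.0 × 1 / 59.1 = -1.2521.
[out]/[in] = 10^(-1.2521) = 0.05596.
[out] = 0.05596 × 151 = 8.45 mM.

8.45 mM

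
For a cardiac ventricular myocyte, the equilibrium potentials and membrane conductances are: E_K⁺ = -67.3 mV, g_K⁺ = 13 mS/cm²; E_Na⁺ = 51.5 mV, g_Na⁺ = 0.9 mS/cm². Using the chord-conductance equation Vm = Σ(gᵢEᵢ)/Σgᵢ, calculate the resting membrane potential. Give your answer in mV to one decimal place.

Σ gᵢEᵢ = 13·(-67.3) + 0.9·(51.5) = -828.55
Σ gᵢ = 13 + 0.9 = 13.9
Vm = -828.55 / 13.9 = -59.61 mV

-59.6 mV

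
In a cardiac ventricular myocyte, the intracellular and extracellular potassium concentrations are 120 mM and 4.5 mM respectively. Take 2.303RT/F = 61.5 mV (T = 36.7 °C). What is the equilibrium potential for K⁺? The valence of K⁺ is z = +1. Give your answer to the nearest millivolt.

E = (61.5/z) · log₁₀([K⁺]_out/[K⁺]_in) with z = +1.
= (61.5/1) · log₁₀(4.5/120) = 61.50 · log₁₀(0.0375)
= 61.50 · (-1.4260) = -87.70 mV

-88 mV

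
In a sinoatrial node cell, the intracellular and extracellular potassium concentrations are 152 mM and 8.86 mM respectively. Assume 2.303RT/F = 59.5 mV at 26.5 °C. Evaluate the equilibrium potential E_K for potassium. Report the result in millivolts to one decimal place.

-73.4 mV

E = (59.5/z) · log₁₀([K⁺]_out/[K⁺]_in) with z = +1.
= (59.5/1) · log₁₀(8.86/152) = 59.50 · log₁₀(0.05829)
= 59.50 · (-1.2344) = -73.45 mV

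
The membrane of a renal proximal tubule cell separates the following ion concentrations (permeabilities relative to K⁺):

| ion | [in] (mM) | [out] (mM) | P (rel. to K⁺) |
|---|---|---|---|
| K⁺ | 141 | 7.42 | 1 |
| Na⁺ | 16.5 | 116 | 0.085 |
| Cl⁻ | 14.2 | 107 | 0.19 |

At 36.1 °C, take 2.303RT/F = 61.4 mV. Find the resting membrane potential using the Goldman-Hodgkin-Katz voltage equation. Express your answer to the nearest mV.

Vm = 61.4 · log₁₀[(Σ P·[cation]ₒ + Σ P·[anion]ᵢ) / (Σ P·[cation]ᵢ + Σ P·[anion]ₒ)]
Numerator = 1×7.42 + 0.085×116 + 0.19×14.2 = 19.98
Denominator = 1×141 + 0.085×16.5 + 0.19×107 = 162.7
Vm = 61.4 · log₁₀(0.12277) = 61.4 × (-0.9109) = -55.93 mV

-56 mV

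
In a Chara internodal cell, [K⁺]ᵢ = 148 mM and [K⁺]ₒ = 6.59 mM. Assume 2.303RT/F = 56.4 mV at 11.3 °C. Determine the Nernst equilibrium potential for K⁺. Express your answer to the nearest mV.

E = (56.4/z) · log₁₀([K⁺]_out/[K⁺]_in) with z = +1.
= (56.4/1) · log₁₀(6.59/148) = 56.40 · log₁₀(0.04453)
= 56.40 · (-1.3514) = -76.22 mV

-76 mV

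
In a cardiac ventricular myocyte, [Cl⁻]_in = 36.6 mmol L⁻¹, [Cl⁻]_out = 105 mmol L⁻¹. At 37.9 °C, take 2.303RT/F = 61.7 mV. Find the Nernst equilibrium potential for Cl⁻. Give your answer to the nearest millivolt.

-28 mV

E = (61.7/z) · log₁₀([Cl⁻]_out/[Cl⁻]_in) with z = -1.
For an anion, dividing by z = -1 reverses the sign.
= (61.7/-1) · log₁₀(105/36.6) = -61.70 · log₁₀(2.869)
= -61.70 · (0.4577) = -28.24 mV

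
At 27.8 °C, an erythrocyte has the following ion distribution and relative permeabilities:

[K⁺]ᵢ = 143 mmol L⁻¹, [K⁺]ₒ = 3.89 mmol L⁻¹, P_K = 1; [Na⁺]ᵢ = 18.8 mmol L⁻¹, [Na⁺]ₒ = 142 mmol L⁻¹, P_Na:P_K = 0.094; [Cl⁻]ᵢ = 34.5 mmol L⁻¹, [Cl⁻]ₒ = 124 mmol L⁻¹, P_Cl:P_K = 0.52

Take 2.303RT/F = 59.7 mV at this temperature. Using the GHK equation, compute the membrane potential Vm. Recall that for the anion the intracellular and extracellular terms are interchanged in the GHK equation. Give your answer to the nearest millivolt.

Vm = 59.7 · log₁₀[(Σ P·[cation]ₒ + Σ P·[anion]ᵢ) / (Σ P·[cation]ᵢ + Σ P·[anion]ₒ)]
Numerator = 1×3.89 + 0.094×142 + 0.52×34.5 = 35.18
Denominator = 1×143 + 0.094×18.8 + 0.52×124 = 209.2
Vm = 59.7 · log₁₀(0.16812) = 59.7 × (-0.7744) = -46.23 mV

-46 mV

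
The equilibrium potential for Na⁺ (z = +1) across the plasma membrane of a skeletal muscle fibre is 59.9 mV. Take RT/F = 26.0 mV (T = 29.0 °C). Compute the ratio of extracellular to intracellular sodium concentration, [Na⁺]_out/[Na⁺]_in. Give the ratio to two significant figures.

10

ln([out]/[in]) = E·z/(26.0) = 59.9 × 1 / 26.0 = 2.3038
[out]/[in] = e^(2.3038) = 10.01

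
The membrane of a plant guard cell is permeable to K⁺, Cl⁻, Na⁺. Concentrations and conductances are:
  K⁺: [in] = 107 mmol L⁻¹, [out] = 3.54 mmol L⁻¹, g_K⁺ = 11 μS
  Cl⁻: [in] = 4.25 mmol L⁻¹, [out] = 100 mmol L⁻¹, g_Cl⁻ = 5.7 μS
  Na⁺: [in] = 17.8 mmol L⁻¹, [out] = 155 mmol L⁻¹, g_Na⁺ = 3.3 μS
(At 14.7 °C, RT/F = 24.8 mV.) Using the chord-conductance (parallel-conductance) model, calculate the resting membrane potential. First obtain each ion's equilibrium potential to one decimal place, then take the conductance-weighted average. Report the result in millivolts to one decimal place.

-59.9 mV

E_K⁺ = (24.8/1)·ln(3.54/107) = -84.5 mV
E_Cl⁻ = (24.8/-1)·ln(100/4.25) = -78.3 mV
E_Na⁺ = (24.8/1)·ln(155/17.8) = 53.7 mV
Vm = (Σ gᵢEᵢ)/(Σ gᵢ) = (11·-84.5 + 5.7·-78.3 + 3.3·53.7) / (11 + 5.7 + 3.3)
= -1198.60 / 20 = -59.93 mV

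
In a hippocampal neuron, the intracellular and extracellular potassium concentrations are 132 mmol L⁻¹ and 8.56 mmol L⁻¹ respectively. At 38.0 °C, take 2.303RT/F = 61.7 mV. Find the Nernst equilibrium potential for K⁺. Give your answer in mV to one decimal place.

-73.3 mV

E = (61.7/z) · log₁₀([K⁺]_out/[K⁺]_in) with z = +1.
= (61.7/1) · log₁₀(8.56/132) = 61.70 · log₁₀(0.06485)
= 61.70 · (-1.1881) = -73.31 mV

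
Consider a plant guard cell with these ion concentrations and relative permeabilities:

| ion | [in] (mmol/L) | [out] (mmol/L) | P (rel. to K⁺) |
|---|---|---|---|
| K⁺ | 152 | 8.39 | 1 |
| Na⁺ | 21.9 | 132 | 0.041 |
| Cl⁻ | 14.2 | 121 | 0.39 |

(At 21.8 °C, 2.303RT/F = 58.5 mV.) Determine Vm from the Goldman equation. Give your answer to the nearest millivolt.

Vm = 58.5 · log₁₀[(Σ P·[cation]ₒ + Σ P·[anion]ᵢ) / (Σ P·[cation]ᵢ + Σ P·[anion]ₒ)]
Numerator = 1×8.39 + 0.041×132 + 0.39×14.2 = 19.34
Denominator = 1×152 + 0.041×21.9 + 0.39×121 = 200.1
Vm = 58.5 · log₁₀(0.096658) = 58.5 × (-1.0148) = -59.36 mV

-59 mV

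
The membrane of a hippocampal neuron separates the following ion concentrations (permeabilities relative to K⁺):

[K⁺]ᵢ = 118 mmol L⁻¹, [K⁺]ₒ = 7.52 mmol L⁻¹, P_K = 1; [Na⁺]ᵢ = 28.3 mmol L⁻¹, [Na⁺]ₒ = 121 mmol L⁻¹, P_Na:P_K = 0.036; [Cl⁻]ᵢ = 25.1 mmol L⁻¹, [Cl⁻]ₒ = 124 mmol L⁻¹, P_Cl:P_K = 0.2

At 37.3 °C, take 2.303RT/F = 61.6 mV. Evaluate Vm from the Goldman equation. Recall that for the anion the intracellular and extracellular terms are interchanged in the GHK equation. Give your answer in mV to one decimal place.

-57.3 mV

Vm = 61.6 · log₁₀[(Σ P·[cation]ₒ + Σ P·[anion]ᵢ) / (Σ P·[cation]ᵢ + Σ P·[anion]ₒ)]
Numerator = 1×7.52 + 0.036×121 + 0.2×25.1 = 16.9
Denominator = 1×118 + 0.036×28.3 + 0.2×124 = 143.8
Vm = 61.6 · log₁₀(0.11748) = 61.6 × (-0.9300) = -57.29 mV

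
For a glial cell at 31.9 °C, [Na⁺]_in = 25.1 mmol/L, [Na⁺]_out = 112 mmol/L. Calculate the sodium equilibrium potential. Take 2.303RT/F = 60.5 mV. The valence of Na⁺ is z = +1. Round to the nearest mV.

E = (60.5/z) · log₁₀([Na⁺]_out/[Na⁺]_in) with z = +1.
= (60.5/1) · log₁₀(112/25.1) = 60.50 · log₁₀(4.462)
= 60.50 · (0.6495) = 39.30 mV

39 mV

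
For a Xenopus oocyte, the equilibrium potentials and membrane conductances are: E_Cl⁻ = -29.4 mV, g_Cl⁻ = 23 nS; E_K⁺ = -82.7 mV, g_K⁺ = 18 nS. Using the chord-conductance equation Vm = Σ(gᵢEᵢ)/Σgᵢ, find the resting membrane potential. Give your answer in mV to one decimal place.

Σ gᵢEᵢ = 23·(-29.4) + 18·(-82.7) = -2164.80
Σ gᵢ = 23 + 18 = 41
Vm = -2164.80 / 41 = -52.80 mV

-52.8 mV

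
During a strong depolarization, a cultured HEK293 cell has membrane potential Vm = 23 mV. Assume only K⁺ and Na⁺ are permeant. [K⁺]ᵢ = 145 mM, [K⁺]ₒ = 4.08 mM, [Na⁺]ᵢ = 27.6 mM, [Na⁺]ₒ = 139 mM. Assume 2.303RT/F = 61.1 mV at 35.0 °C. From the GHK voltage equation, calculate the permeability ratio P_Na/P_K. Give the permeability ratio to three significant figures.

4.65

Let α = P_Na/P_K. GHK: Vm = 61.1·log₁₀[(Kₒ + α·Naₒ)/(Kᵢ + α·Naᵢ)].
10^(Vm/61.1) = 10^(23.0/61.1) = 2.3792
So 2.3792·(Kᵢ + α·Naᵢ) = Kₒ + α·Naₒ → α = (2.3792·145.0 − 4.08) / (139.0 − 2.3792·27.6)
α = (345 − 4.08) / (139.0 − 65.67) = 340.9/73.33 = 4.649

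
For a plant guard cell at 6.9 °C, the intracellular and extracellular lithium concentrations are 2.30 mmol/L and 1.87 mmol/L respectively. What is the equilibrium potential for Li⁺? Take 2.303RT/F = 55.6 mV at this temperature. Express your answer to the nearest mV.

-5 mV

E = (55.6/z) · log₁₀([Li⁺]_out/[Li⁺]_in) with z = +1.
= (55.6/1) · log₁₀(1.87/2.30) = 55.60 · log₁₀(0.813)
= 55.60 · (-0.0899) = -5.00 mV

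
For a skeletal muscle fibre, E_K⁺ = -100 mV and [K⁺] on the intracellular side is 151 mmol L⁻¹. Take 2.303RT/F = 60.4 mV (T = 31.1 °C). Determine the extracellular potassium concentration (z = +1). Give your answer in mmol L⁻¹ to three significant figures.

Nernst: E = (60.4/1) · log₁₀([out]/[in]), so log₁₀([out]/[in]) = -100.0 × 1 / 60.4 = -1.6556.
[out]/[in] = 10^(-1.6556) = 0.0221.
[out] = 0.0221 × 151 = 3.337 mmol L⁻¹.

3.34 mmol L⁻¹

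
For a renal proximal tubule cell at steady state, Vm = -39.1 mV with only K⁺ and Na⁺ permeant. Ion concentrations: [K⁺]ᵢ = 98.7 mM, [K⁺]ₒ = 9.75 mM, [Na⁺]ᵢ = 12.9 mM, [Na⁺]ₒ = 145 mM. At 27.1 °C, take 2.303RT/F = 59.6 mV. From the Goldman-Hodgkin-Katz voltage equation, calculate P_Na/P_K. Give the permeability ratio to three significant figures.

0.0847

Let α = P_Na/P_K. GHK: Vm = 59.6·log₁₀[(Kₒ + α·Naₒ)/(Kᵢ + α·Naᵢ)].
10^(Vm/59.6) = 10^(-39.1/59.6) = 0.22078
So 0.22078·(Kᵢ + α·Naᵢ) = Kₒ + α·Naₒ → α = (0.22078·98.7 − 9.75) / (145.0 − 0.22078·12.9)
α = (21.79 − 9.75) / (145.0 − 2.848) = 12.04/142.2 = 0.08471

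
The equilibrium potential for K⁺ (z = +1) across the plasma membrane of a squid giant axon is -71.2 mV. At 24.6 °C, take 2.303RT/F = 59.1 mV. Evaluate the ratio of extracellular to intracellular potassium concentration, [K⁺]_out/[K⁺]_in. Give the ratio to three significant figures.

log₁₀([out]/[in]) = E·z/(59.1) = -71.2 × 1 / 59.1 = -1.2047
[out]/[in] = 10^(-1.2047) = 0.06241

0.0624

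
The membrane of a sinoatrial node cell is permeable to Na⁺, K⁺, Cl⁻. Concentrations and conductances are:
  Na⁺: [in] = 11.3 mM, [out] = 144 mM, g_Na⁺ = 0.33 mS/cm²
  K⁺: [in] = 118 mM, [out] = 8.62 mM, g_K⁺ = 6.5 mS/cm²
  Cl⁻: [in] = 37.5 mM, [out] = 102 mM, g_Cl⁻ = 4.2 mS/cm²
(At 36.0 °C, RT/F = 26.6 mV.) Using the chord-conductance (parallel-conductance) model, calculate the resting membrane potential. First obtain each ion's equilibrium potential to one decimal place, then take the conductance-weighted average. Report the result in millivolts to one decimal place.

E_Na⁺ = (26.6/1)·ln(144/11.3) = 67.7 mV
E_K⁺ = (26.6/1)·ln(8.62/118) = -69.6 mV
E_Cl⁻ = (26.6/-1)·ln(102/37.5) = -26.6 mV
Vm = (Σ gᵢEᵢ)/(Σ gᵢ) = (0.33·67.7 + 6.5·-69.6 + 4.2·-26.6) / (0.33 + 6.5 + 4.2)
= -541.78 / 11.03 = -49.12 mV

-49.1 mV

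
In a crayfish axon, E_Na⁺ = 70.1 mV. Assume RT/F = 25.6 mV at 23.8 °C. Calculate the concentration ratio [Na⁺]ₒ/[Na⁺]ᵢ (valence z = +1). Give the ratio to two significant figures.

ln([out]/[in]) = E·z/(25.6) = 70.1 × 1 / 25.6 = 2.7383
[out]/[in] = e^(2.7383) = 15.46

15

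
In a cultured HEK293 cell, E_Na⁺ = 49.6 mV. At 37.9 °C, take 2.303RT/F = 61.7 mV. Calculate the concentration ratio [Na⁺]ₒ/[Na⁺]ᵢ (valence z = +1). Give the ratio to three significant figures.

log₁₀([out]/[in]) = E·z/(61.7) = 49.6 × 1 / 61.7 = 0.8039
[out]/[in] = 10^(0.8039) = 6.366

6.37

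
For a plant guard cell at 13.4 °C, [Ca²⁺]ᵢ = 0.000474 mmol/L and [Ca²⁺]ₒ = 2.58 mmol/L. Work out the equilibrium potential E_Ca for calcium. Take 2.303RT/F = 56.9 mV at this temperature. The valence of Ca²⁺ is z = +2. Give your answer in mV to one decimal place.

106.3 mV

E = (56.9/z) · log₁₀([Ca²⁺]_out/[Ca²⁺]_in) with z = +2.
= (56.9/2) · log₁₀(2.58/0.000474) = 28.45 · log₁₀(5443)
= 28.45 · (3.7358) = 106.28 mV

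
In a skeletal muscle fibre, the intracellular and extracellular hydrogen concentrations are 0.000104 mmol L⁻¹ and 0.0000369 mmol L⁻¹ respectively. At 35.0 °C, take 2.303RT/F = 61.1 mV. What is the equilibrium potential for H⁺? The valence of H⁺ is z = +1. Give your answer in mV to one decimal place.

E = (61.1/z) · log₁₀([H⁺]_out/[H⁺]_in) with z = +1.
= (61.1/1) · log₁₀(0.0000369/0.000104) = 61.10 · log₁₀(0.3548)
= 61.10 · (-0.4500) = -27.50 mV

-27.5 mV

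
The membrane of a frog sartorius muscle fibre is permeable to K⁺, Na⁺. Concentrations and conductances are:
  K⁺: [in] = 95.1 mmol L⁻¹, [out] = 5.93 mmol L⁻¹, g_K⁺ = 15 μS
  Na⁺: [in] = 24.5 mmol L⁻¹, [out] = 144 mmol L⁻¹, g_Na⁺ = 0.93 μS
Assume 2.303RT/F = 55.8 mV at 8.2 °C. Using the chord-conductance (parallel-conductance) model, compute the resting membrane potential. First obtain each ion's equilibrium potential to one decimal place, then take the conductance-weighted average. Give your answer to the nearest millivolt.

E_K⁺ = (55.8/1)·log₁₀(5.93/95.1) = -67.2 mV
E_Na⁺ = (55.8/1)·log₁₀(144/24.5) = 42.9 mV
Vm = (Σ gᵢEᵢ)/(Σ gᵢ) = (15·-67.2 + 0.93·42.9) / (15 + 0.93)
= -968.10 / 15.93 = -60.77 mV

-61 mV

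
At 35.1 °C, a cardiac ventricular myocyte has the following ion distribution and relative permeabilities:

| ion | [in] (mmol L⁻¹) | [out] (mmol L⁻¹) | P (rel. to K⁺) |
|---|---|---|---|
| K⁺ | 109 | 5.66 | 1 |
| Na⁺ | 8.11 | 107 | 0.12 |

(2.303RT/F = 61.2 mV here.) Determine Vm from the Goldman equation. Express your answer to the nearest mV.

-47 mV

Vm = 61.2 · log₁₀[(Σ P·[cation]ₒ + Σ P·[anion]ᵢ) / (Σ P·[cation]ᵢ + Σ P·[anion]ₒ)]
Numerator = 1×5.66 + 0.12×107 = 18.5
Denominator = 1×109 + 0.12×8.11 = 110
Vm = 61.2 · log₁₀(0.16822) = 61.2 × (-0.7741) = -47.38 mV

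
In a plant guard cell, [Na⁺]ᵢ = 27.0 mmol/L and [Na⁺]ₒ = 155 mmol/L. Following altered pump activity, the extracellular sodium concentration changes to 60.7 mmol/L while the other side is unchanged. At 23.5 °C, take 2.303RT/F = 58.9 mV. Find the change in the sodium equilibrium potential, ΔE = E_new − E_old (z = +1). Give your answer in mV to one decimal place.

E_old = (58.9/1)·log₁₀(155/27.0) = 44.70 mV
E_new = (58.9/1)·log₁₀(60.7/27.0) = 20.72 mV
ΔE = 20.72 − (44.70) = -23.98 mV

-24.0 mV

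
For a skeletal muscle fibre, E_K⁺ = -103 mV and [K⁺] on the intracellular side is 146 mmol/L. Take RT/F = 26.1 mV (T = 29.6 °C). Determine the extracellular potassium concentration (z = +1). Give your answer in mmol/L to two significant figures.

Nernst: E = (26.1/1) · ln([out]/[in]), so ln([out]/[in]) = -103.0 × 1 / 26.1 = -3.9464.
[out]/[in] = e^(-3.9464) = 0.01932.
[out] = 0.01932 × 146 = 2.821 mmol/L.

2.8 mmol/L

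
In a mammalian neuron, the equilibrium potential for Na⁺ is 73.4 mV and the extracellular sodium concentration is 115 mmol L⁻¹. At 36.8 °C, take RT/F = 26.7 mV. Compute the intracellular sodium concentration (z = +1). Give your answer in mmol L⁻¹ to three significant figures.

Nernst: E = (26.7/1) · ln([out]/[in]), so ln([out]/[in]) = 73.4 × 1 / 26.7 = 2.7491.
[out]/[in] = e^(2.7491) = 15.63.
[in] = 115 / 15.63 = 7.359 mmol L⁻¹.

7.36 mmol L⁻¹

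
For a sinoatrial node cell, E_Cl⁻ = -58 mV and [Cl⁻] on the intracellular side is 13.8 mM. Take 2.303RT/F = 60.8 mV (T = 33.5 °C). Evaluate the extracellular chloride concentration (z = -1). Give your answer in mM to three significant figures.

Nernst: E = (60.8/-1) · log₁₀([out]/[in]), so log₁₀([out]/[in]) = -58.0 × -1 / 60.8 = 0.9539.
[out]/[in] = 10^(0.9539) = 8.994.
[out] = 8.994 × 13.8 = 124.1 mM.

124 mM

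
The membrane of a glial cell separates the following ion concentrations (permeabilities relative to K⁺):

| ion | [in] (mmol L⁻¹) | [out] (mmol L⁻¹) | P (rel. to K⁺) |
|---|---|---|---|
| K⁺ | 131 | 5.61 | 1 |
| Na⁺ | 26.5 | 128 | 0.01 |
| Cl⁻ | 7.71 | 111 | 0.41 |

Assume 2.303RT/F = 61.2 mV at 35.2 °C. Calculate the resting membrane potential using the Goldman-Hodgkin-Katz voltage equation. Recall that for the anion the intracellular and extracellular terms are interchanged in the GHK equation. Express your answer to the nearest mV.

-76 mV

Vm = 61.2 · log₁₀[(Σ P·[cation]ₒ + Σ P·[anion]ᵢ) / (Σ P·[cation]ᵢ + Σ P·[anion]ₒ)]
Numerator = 1×5.61 + 0.01×128 + 0.41×7.71 = 10.05
Denominator = 1×131 + 0.01×26.5 + 0.41×111 = 176.8
Vm = 61.2 · log₁₀(0.056858) = 61.2 × (-1.2452) = -76.21 mV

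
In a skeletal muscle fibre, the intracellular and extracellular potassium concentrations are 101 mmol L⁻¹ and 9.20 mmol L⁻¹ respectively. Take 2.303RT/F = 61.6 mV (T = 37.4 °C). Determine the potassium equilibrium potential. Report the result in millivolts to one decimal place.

-64.1 mV

E = (61.6/z) · log₁₀([K⁺]_out/[K⁺]_in) with z = +1.
= (61.6/1) · log₁₀(9.20/101) = 61.60 · log₁₀(0.09109)
= 61.60 · (-1.0405) = -64.10 mV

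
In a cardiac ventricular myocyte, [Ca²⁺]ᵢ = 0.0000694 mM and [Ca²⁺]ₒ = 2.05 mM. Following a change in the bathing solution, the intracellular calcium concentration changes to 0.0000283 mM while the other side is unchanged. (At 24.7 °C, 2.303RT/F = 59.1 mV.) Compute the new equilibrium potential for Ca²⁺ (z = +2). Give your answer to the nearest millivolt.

144 mV

After the shift: [Ca²⁺]_out = 2.05, [Ca²⁺]_in = 0.0000283 mM.
E_new = (59.1/2)·log₁₀(2.05/0.0000283) = 29.55 · (4.8600) = 143.61 mV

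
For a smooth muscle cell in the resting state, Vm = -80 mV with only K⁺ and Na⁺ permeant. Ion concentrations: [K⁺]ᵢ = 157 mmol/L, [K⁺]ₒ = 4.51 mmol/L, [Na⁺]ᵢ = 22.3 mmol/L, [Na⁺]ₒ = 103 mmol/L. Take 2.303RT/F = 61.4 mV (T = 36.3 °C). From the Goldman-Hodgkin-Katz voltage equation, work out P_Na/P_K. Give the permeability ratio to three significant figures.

Let α = P_Na/P_K. GHK: Vm = 61.4·log₁₀[(Kₒ + α·Naₒ)/(Kᵢ + α·Naᵢ)].
10^(Vm/61.4) = 10^(-80.0/61.4) = 0.049782
So 0.049782·(Kᵢ + α·Naᵢ) = Kₒ + α·Naₒ → α = (0.049782·157.0 − 4.51) / (103.0 − 0.049782·22.3)
α = (7.816 − 4.51) / (103.0 − 1.11) = 3.306/101.9 = 0.03244

0.0324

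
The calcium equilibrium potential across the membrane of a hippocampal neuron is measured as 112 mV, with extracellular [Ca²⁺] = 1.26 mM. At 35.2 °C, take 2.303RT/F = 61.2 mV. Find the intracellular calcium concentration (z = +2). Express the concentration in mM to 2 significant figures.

0.00028 mM

Nernst: E = (61.2/2) · log₁₀([out]/[in]), so log₁₀([out]/[in]) = 112.0 × 2 / 61.2 = 3.6601.
[out]/[in] = 10^(3.6601) = 4572.
[in] = 1.26 / 4572 = 0.0002756 mM.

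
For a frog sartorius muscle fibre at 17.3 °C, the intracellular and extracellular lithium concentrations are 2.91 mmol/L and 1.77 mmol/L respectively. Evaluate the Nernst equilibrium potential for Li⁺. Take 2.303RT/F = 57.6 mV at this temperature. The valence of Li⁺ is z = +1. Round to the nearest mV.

E = (57.6/z) · log₁₀([Li⁺]_out/[Li⁺]_in) with z = +1.
= (57.6/1) · log₁₀(1.77/2.91) = 57.60 · log₁₀(0.6082)
= 57.60 · (-0.2159) = -12.44 mV

-12 mV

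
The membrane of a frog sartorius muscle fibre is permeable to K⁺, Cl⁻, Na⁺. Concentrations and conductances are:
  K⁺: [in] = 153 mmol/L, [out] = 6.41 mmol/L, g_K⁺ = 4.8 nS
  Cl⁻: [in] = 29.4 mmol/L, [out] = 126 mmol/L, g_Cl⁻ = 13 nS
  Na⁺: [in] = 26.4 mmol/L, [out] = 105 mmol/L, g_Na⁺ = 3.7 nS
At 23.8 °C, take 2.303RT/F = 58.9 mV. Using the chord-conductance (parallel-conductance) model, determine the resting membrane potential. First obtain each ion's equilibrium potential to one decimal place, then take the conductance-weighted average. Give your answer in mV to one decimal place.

-34.5 mV

E_K⁺ = (58.9/1)·log₁₀(6.41/153) = -81.2 mV
E_Cl⁻ = (58.9/-1)·log₁₀(126/29.4) = -37.2 mV
E_Na⁺ = (58.9/1)·log₁₀(105/26.4) = 35.3 mV
Vm = (Σ gᵢEᵢ)/(Σ gᵢ) = (4.8·-81.2 + 13·-37.2 + 3.7·35.3) / (4.8 + 13 + 3.7)
= -742.75 / 21.5 = -34.55 mV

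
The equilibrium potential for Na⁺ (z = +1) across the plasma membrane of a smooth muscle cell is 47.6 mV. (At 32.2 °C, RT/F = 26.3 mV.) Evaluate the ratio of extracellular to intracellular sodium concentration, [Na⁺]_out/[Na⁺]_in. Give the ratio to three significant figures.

ln([out]/[in]) = E·z/(26.3) = 47.6 × 1 / 26.3 = 1.8099
[out]/[in] = e^(1.8099) = 6.11

6.11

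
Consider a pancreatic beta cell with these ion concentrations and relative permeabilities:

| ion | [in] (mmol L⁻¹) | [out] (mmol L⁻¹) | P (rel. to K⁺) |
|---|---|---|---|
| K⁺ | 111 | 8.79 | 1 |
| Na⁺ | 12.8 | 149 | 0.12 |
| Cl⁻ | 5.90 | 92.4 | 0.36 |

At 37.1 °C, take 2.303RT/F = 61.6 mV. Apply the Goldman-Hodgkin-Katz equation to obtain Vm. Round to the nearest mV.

-43 mV

Vm = 61.6 · log₁₀[(Σ P·[cation]ₒ + Σ P·[anion]ᵢ) / (Σ P·[cation]ᵢ + Σ P·[anion]ₒ)]
Numerator = 1×8.79 + 0.12×149 + 0.36×5.90 = 28.79
Denominator = 1×111 + 0.12×12.8 + 0.36×92.4 = 145.8
Vm = 61.6 · log₁₀(0.19749) = 61.6 × (-0.7045) = -43.39 mV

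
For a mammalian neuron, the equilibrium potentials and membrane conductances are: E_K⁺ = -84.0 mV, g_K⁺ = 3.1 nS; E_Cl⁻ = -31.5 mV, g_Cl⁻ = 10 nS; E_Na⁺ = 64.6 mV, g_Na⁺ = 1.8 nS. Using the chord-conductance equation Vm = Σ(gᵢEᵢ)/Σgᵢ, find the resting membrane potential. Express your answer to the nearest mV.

-31 mV

Σ gᵢEᵢ = 3.1·(-84.0) + 10·(-31.5) + 1.8·(64.6) = -459.12
Σ gᵢ = 3.1 + 10 + 1.8 = 14.9
Vm = -459.12 / 14.9 = -30.81 mV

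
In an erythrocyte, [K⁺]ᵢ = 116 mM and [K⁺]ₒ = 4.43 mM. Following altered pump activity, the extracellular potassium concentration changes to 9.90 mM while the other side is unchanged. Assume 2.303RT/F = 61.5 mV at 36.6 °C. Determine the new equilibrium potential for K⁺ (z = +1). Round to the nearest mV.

After the shift: [K⁺]_out = 9.90, [K⁺]_in = 116 mM.
E_new = (61.5/1)·log₁₀(9.90/116) = 61.50 · (-1.0688) = -65.73 mV

-66 mV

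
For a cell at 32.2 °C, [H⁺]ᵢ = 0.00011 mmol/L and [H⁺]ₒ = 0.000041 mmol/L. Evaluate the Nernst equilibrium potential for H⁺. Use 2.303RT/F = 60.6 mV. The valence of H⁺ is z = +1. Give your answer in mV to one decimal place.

-26.0 mV

E = (60.6/z) · log₁₀([H⁺]_out/[H⁺]_in) with z = +1.
= (60.6/1) · log₁₀(0.000041/0.00011) = 60.60 · log₁₀(0.3727)
= 60.60 · (-0.4286) = -25.97 mV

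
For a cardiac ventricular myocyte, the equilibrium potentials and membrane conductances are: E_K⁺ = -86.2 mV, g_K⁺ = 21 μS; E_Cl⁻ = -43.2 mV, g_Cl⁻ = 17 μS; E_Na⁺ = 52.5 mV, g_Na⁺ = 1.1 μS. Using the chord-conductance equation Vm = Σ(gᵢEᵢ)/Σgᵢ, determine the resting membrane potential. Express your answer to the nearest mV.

Σ gᵢEᵢ = 21·(-86.2) + 17·(-43.2) + 1.1·(52.5) = -2486.85
Σ gᵢ = 21 + 17 + 1.1 = 39.1
Vm = -2486.85 / 39.1 = -63.60 mV

-64 mV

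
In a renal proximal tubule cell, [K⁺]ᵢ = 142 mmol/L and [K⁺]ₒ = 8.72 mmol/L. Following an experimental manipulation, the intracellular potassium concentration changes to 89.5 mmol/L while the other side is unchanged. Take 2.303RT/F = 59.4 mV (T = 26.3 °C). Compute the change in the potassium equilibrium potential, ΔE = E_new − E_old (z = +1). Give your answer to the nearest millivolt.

12 mV

E_old = (59.4/1)·log₁₀(8.72/142) = -71.98 mV
E_new = (59.4/1)·log₁₀(8.72/89.5) = -60.07 mV
ΔE = -60.07 − (-71.98) = 11.91 mV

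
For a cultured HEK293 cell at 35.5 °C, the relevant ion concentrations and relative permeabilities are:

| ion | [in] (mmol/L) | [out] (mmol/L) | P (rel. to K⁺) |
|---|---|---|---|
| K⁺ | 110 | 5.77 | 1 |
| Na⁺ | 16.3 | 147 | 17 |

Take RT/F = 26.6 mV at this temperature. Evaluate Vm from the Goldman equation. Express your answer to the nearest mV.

Vm = 26.6 · ln[(Σ P·[cation]ₒ + Σ P·[anion]ᵢ) / (Σ P·[cation]ᵢ + Σ P·[anion]ₒ)]
Numerator = 1×5.77 + 17×147 = 2505
Denominator = 1×110 + 17×16.3 = 387.1
Vm = 26.6 · ln(6.4706) = 26.6 × (1.8673) = 49.67 mV

50 mV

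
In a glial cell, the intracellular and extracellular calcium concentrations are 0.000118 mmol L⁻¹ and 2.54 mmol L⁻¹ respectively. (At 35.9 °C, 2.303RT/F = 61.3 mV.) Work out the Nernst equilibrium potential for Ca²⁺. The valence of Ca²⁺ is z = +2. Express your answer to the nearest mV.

133 mV

E = (61.3/z) · log₁₀([Ca²⁺]_out/[Ca²⁺]_in) with z = +2.
= (61.3/2) · log₁₀(2.54/0.000118) = 30.65 · log₁₀(2.153e+04)
= 30.65 · (4.3330) = 132.80 mV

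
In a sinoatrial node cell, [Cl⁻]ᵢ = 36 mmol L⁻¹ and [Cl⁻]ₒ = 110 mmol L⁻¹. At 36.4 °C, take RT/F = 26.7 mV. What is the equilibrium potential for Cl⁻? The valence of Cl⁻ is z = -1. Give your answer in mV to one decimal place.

E = (26.7/z) · ln([Cl⁻]_out/[Cl⁻]_in) with z = -1.
For an anion, dividing by z = -1 reverses the sign.
= (26.7/-1) · ln(110/36) = -26.70 · ln(3.056)
= -26.70 · (1.1170) = -29.82 mV

-29.8 mV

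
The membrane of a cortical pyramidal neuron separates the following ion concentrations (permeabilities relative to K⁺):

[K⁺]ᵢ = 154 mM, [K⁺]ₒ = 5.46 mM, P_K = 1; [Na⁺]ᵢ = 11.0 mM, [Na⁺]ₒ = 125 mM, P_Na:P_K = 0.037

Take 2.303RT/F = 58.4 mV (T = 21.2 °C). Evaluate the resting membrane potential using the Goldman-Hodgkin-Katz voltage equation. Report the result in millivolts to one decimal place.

-69.2 mV

Vm = 58.4 · log₁₀[(Σ P·[cation]ₒ + Σ P·[anion]ᵢ) / (Σ P·[cation]ᵢ + Σ P·[anion]ₒ)]
Numerator = 1×5.46 + 0.037×125 = 10.09
Denominator = 1×154 + 0.037×11.0 = 154.4
Vm = 58.4 · log₁₀(0.065314) = 58.4 × (-1.1850) = -69.20 mV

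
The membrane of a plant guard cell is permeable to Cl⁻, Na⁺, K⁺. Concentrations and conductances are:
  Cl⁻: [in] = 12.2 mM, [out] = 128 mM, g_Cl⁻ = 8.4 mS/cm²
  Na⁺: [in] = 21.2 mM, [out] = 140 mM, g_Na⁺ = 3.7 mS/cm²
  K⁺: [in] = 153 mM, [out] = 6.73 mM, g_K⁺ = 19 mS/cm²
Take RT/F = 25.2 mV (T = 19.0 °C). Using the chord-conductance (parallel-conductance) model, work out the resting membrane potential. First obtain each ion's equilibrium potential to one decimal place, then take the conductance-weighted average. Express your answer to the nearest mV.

E_Cl⁻ = (25.2/-1)·ln(128/12.2) = -59.2 mV
E_Na⁺ = (25.2/1)·ln(140/21.2) = 47.6 mV
E_K⁺ = (25.2/1)·ln(6.73/153) = -78.7 mV
Vm = (Σ gᵢEᵢ)/(Σ gᵢ) = (8.4·-59.2 + 3.7·47.6 + 19·-78.7) / (8.4 + 3.7 + 19)
= -1816.46 / 31.1 = -58.41 mV

-58 mV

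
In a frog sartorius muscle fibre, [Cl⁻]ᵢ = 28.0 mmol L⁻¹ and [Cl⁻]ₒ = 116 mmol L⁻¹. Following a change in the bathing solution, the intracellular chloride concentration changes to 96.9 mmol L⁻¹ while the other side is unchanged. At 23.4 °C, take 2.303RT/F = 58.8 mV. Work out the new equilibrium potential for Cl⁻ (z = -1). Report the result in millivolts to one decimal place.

-4.6 mV

After the shift: [Cl⁻]_out = 116, [Cl⁻]_in = 96.9 mmol L⁻¹.
E_new = (58.8/-1)·log₁₀(116/96.9) = -58.80 · (0.0781) = -4.59 mV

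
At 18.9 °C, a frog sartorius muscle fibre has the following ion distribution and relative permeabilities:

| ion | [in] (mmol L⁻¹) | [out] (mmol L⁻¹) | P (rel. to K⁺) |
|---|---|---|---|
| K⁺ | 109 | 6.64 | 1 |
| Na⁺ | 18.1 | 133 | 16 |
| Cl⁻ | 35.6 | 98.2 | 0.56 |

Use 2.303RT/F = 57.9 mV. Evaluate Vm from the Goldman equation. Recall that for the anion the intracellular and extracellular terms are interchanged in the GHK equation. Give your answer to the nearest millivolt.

Vm = 57.9 · log₁₀[(Σ P·[cation]ₒ + Σ P·[anion]ᵢ) / (Σ P·[cation]ᵢ + Σ P·[anion]ₒ)]
Numerator = 1×6.64 + 16×133 + 0.56×35.6 = 2155
Denominator = 1×109 + 16×18.1 + 0.56×98.2 = 453.6
Vm = 57.9 · log₁₀(4.75) = 57.9 × (0.6767) = 39.18 mV

39 mV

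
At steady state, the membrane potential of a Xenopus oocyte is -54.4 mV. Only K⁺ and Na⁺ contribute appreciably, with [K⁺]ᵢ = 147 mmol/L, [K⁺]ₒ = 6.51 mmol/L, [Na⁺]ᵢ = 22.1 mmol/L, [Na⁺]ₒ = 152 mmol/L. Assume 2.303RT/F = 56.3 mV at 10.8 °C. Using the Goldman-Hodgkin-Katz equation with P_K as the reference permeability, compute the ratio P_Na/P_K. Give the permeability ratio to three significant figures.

Let α = P_Na/P_K. GHK: Vm = 56.3·log₁₀[(Kₒ + α·Naₒ)/(Kᵢ + α·Naᵢ)].
10^(Vm/56.3) = 10^(-54.4/56.3) = 0.10808
So 0.10808·(Kᵢ + α·Naᵢ) = Kₒ + α·Naₒ → α = (0.10808·147.0 − 6.51) / (152.0 − 0.10808·22.1)
α = (15.89 − 6.51) / (152.0 − 2.389) = 9.378/149.6 = 0.06268

0.0627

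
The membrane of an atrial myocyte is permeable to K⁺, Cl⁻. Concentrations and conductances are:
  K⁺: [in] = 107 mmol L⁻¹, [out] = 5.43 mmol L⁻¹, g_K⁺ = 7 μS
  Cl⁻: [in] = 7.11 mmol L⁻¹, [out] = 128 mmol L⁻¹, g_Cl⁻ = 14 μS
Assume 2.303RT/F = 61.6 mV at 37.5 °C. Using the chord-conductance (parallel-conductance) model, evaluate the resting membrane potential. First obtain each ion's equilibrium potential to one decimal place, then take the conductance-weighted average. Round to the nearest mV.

-78 mV

E_K⁺ = (61.6/1)·log₁₀(5.43/107) = -79.7 mV
E_Cl⁻ = (61.6/-1)·log₁₀(128/7.11) = -77.3 mV
Vm = (Σ gᵢEᵢ)/(Σ gᵢ) = (7·-79.7 + 14·-77.3) / (7 + 14)
= -1640.10 / 21 = -78.10 mV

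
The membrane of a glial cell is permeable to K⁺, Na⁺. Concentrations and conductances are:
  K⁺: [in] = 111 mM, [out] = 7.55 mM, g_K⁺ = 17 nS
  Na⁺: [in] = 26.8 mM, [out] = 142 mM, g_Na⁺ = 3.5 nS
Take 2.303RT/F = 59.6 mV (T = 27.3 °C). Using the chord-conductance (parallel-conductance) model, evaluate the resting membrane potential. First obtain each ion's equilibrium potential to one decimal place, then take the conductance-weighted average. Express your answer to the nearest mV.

E_K⁺ = (59.6/1)·log₁₀(7.55/111) = -69.6 mV
E_Na⁺ = (59.6/1)·log₁₀(142/26.8) = 43.2 mV
Vm = (Σ gᵢEᵢ)/(Σ gᵢ) = (17·-69.6 + 3.5·43.2) / (17 + 3.5)
= -1032.00 / 20.5 = -50.34 mV

-50 mV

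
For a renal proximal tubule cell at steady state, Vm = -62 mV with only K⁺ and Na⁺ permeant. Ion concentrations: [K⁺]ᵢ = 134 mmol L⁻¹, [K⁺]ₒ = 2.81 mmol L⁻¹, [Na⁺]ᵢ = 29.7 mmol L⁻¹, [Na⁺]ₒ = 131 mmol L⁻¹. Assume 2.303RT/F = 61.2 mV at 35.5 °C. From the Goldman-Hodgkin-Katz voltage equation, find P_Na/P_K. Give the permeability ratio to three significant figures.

0.0796

Let α = P_Na/P_K. GHK: Vm = 61.2·log₁₀[(Kₒ + α·Naₒ)/(Kᵢ + α·Naᵢ)].
10^(Vm/61.2) = 10^(-62.0/61.2) = 0.097035
So 0.097035·(Kᵢ + α·Naᵢ) = Kₒ + α·Naₒ → α = (0.097035·134.0 − 2.81) / (131.0 − 0.097035·29.7)
α = (13 − 2.81) / (131.0 − 2.882) = 10.19/128.1 = 0.07956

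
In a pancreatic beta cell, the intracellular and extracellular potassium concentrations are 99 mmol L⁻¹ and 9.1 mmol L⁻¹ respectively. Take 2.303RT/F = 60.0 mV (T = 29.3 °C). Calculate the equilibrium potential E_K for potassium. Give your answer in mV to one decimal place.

E = (60.0/z) · log₁₀([K⁺]_out/[K⁺]_in) with z = +1.
= (60.0/1) · log₁₀(9.1/99) = 60.00 · log₁₀(0.09192)
= 60.00 · (-1.0366) = -62.20 mV

-62.2 mV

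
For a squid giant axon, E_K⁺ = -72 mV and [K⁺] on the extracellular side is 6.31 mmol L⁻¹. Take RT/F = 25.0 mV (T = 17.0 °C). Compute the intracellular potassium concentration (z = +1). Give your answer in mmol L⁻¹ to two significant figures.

Nernst: E = (25.0/1) · ln([out]/[in]), so ln([out]/[in]) = -72.0 × 1 / 25.0 = -2.8800.
[out]/[in] = e^(-2.8800) = 0.05613.
[in] = 6.31 / 0.05613 = 112.4 mmol L⁻¹.

110 mmol L⁻¹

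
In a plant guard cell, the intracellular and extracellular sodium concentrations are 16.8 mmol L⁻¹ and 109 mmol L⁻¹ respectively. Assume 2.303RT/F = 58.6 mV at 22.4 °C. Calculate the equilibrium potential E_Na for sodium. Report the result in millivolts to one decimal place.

E = (58.6/z) · log₁₀([Na⁺]_out/[Na⁺]_in) with z = +1.
= (58.6/1) · log₁₀(109/16.8) = 58.60 · log₁₀(6.488)
= 58.60 · (0.8121) = 47.59 mV

47.6 mV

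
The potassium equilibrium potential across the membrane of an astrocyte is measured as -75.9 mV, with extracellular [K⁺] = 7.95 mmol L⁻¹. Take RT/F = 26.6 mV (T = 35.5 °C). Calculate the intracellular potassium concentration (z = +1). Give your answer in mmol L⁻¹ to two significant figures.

Nernst: E = (26.6/1) · ln([out]/[in]), so ln([out]/[in]) = -75.9 × 1 / 26.6 = -2.8534.
[out]/[in] = e^(-2.8534) = 0.05765.
[in] = 7.95 / 0.05765 = 137.9 mmol L⁻¹.

140 mmol L⁻¹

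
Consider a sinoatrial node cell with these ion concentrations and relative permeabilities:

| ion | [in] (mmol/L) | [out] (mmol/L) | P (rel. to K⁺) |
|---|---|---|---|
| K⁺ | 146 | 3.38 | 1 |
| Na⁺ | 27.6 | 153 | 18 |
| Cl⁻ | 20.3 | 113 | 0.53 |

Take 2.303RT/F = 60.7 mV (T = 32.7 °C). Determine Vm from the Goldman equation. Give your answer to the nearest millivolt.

Vm = 60.7 · log₁₀[(Σ P·[cation]ₒ + Σ P·[anion]ᵢ) / (Σ P·[cation]ᵢ + Σ P·[anion]ₒ)]
Numerator = 1×3.38 + 18×153 + 0.53×20.3 = 2768
Denominator = 1×146 + 18×27.6 + 0.53×113 = 702.7
Vm = 60.7 · log₁₀(3.9393) = 60.7 × (0.5954) = 36.14 mV

36 mV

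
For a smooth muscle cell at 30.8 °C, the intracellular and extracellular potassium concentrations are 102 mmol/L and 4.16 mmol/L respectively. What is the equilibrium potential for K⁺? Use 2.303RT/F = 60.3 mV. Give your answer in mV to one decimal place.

E = (60.3/z) · log₁₀([K⁺]_out/[K⁺]_in) with z = +1.
= (60.3/1) · log₁₀(4.16/102) = 60.30 · log₁₀(0.04078)
= 60.30 · (-1.3895) = -83.79 mV

-83.8 mV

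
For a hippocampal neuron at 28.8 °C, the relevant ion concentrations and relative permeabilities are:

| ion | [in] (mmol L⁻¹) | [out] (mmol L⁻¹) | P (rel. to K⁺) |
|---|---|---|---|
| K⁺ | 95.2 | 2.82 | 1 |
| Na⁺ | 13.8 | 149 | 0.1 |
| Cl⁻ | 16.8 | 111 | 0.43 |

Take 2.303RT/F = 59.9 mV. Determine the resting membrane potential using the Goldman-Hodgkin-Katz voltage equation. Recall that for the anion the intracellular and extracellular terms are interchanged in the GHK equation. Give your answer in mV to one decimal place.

Vm = 59.9 · log₁₀[(Σ P·[cation]ₒ + Σ P·[anion]ᵢ) / (Σ P·[cation]ᵢ + Σ P·[anion]ₒ)]
Numerator = 1×2.82 + 0.1×149 + 0.43×16.8 = 24.94
Denominator = 1×95.2 + 0.1×13.8 + 0.43×111 = 144.3
Vm = 59.9 · log₁₀(0.17285) = 59.9 × (-0.7623) = -45.66 mV

-45.7 mV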